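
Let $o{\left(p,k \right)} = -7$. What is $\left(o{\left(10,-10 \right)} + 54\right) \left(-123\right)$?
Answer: $-5781$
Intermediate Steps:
$\left(o{\left(10,-10 \right)} + 54\right) \left(-123\right) = \left(-7 + 54\right) \left(-123\right) = 47 \left(-123\right) = -5781$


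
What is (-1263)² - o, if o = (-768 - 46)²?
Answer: 932573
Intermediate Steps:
o = 662596 (o = (-814)² = 662596)
(-1263)² - o = (-1263)² - 1*662596 = 1595169 - 662596 = 932573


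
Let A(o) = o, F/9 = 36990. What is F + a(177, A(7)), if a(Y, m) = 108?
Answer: 333018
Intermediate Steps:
F = 332910 (F = 9*36990 = 332910)
F + a(177, A(7)) = 332910 + 108 = 333018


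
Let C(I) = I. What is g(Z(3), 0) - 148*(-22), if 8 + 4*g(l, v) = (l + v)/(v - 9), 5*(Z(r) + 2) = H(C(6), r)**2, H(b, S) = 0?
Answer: 58573/18 ≈ 3254.1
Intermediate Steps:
Z(r) = -2 (Z(r) = -2 + (1/5)*0**2 = -2 + (1/5)*0 = -2 + 0 = -2)
g(l, v) = -2 + (l + v)/(4*(-9 + v)) (g(l, v) = -2 + ((l + v)/(v - 9))/4 = -2 + ((l + v)/(-9 + v))/4 = -2 + (l + v)/(4*(-9 + v)))
g(Z(3), 0) - 148*(-22) = (72 - 2 - 7*0)/(4*(-9 + 0)) - 148*(-22) = (1/4)*(72 - 2 + 0)/(-9) + 3256 = (1/4)*(-1/9)*70 + 3256 = -35/18 + 3256 = 58573/18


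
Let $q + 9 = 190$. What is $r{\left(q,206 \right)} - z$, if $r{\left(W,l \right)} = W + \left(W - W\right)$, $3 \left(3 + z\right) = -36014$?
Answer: $\frac{36566}{3} \approx 12189.0$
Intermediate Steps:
$q = 181$ ($q = -9 + 190 = 181$)
$z = - \frac{36023}{3}$ ($z = -3 + \frac{1}{3} \left(-36014\right) = -3 - \frac{36014}{3} = - \frac{36023}{3} \approx -12008.0$)
$r{\left(W,l \right)} = W$ ($r{\left(W,l \right)} = W + 0 = W$)
$r{\left(q,206 \right)} - z = 181 - - \frac{36023}{3} = 181 + \frac{36023}{3} = \frac{36566}{3}$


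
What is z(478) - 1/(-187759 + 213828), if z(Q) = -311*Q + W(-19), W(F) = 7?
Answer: -3875182920/26069 ≈ -1.4865e+5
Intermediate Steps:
z(Q) = 7 - 311*Q (z(Q) = -311*Q + 7 = 7 - 311*Q)
z(478) - 1/(-187759 + 213828) = (7 - 311*478) - 1/(-187759 + 213828) = (7 - 148658) - 1/26069 = -148651 - 1*1/26069 = -148651 - 1/26069 = -3875182920/26069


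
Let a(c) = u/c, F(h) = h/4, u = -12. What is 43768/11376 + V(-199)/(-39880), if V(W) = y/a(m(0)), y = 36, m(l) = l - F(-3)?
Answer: 436373359/113418720 ≈ 3.8475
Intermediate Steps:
F(h) = h/4 (F(h) = h*(¼) = h/4)
m(l) = ¾ + l (m(l) = l - (-3)/4 = l - 1*(-¾) = l + ¾ = ¾ + l)
a(c) = -12/c
V(W) = -9/4 (V(W) = 36/((-12/(¾ + 0))) = 36/((-12/¾)) = 36/((-12*4/3)) = 36/(-16) = 36*(-1/16) = -9/4)
43768/11376 + V(-199)/(-39880) = 43768/11376 - 9/4/(-39880) = 43768*(1/11376) - 9/4*(-1/39880) = 5471/1422 + 9/159520 = 436373359/113418720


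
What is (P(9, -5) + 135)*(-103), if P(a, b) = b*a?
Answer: -9270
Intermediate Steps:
P(a, b) = a*b
(P(9, -5) + 135)*(-103) = (9*(-5) + 135)*(-103) = (-45 + 135)*(-103) = 90*(-103) = -9270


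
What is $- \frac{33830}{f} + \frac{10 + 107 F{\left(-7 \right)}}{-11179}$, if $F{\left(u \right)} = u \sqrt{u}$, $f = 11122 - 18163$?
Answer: $\frac{378115160}{78711339} + \frac{107 i \sqrt{7}}{1597} \approx 4.8038 + 0.17727 i$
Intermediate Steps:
$f = -7041$
$F{\left(u \right)} = u^{\frac{3}{2}}$
$- \frac{33830}{f} + \frac{10 + 107 F{\left(-7 \right)}}{-11179} = - \frac{33830}{-7041} + \frac{10 + 107 \left(-7\right)^{\frac{3}{2}}}{-11179} = \left(-33830\right) \left(- \frac{1}{7041}\right) + \left(10 + 107 \left(- 7 i \sqrt{7}\right)\right) \left(- \frac{1}{11179}\right) = \frac{33830}{7041} + \left(10 - 749 i \sqrt{7}\right) \left(- \frac{1}{11179}\right) = \frac{33830}{7041} - \left(\frac{10}{11179} - \frac{107 i \sqrt{7}}{1597}\right) = \frac{378115160}{78711339} + \frac{107 i \sqrt{7}}{1597}$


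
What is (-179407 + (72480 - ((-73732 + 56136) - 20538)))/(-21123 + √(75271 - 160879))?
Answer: 161457171/49585193 + 45862*I*√2378/49585193 ≈ 3.2562 + 0.045103*I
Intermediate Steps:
(-179407 + (72480 - ((-73732 + 56136) - 20538)))/(-21123 + √(75271 - 160879)) = (-179407 + (72480 - (-17596 - 20538)))/(-21123 + √(-85608)) = (-179407 + (72480 - 1*(-38134)))/(-21123 + 6*I*√2378) = (-179407 + (72480 + 38134))/(-21123 + 6*I*√2378) = (-179407 + 110614)/(-21123 + 6*I*√2378) = -68793/(-21123 + 6*I*√2378)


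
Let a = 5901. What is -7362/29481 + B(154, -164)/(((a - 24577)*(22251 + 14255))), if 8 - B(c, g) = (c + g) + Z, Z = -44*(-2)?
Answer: -119507306681/478565112308 ≈ -0.24972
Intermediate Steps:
Z = 88
B(c, g) = -80 - c - g (B(c, g) = 8 - ((c + g) + 88) = 8 - (88 + c + g) = 8 + (-88 - c - g) = -80 - c - g)
-7362/29481 + B(154, -164)/(((a - 24577)*(22251 + 14255))) = -7362/29481 + (-80 - 1*154 - 1*(-164))/(((5901 - 24577)*(22251 + 14255))) = -7362*1/29481 + (-80 - 154 + 164)/((-18676*36506)) = -2454/9827 - 70/(-681786056) = -2454/9827 - 70*(-1/681786056) = -2454/9827 + 5/48699004 = -119507306681/478565112308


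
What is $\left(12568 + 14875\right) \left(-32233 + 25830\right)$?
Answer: $-175717529$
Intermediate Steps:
$\left(12568 + 14875\right) \left(-32233 + 25830\right) = 27443 \left(-6403\right) = -175717529$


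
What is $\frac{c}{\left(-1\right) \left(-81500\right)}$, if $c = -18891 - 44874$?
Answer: $- \frac{12753}{16300} \approx -0.78239$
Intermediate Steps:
$c = -63765$
$\frac{c}{\left(-1\right) \left(-81500\right)} = - \frac{63765}{\left(-1\right) \left(-81500\right)} = - \frac{63765}{81500} = \left(-63765\right) \frac{1}{81500} = - \frac{12753}{16300}$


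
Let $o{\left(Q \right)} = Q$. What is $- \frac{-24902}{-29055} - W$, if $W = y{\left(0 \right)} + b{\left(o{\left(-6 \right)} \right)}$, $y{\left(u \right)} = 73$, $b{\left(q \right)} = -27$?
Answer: $- \frac{1361432}{29055} \approx -46.857$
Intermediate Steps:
$W = 46$ ($W = 73 - 27 = 46$)
$- \frac{-24902}{-29055} - W = - \frac{-24902}{-29055} - 46 = - \frac{\left(-24902\right) \left(-1\right)}{29055} - 46 = \left(-1\right) \frac{24902}{29055} - 46 = - \frac{24902}{29055} - 46 = - \frac{1361432}{29055}$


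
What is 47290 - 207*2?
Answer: 46876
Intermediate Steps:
47290 - 207*2 = 47290 - 414 = 46876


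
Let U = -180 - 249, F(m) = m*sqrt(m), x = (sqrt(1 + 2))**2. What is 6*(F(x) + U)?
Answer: -2574 + 18*sqrt(3) ≈ -2542.8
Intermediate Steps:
x = 3 (x = (sqrt(3))**2 = 3)
F(m) = m**(3/2)
U = -429
6*(F(x) + U) = 6*(3**(3/2) - 429) = 6*(3*sqrt(3) - 429) = 6*(-429 + 3*sqrt(3)) = -2574 + 18*sqrt(3)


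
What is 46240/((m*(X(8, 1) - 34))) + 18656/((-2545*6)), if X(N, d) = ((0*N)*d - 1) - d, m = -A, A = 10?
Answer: 2914036/22905 ≈ 127.22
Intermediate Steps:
m = -10 (m = -1*10 = -10)
X(N, d) = -1 - d (X(N, d) = (0*d - 1) - d = (0 - 1) - d = -1 - d)
46240/((m*(X(8, 1) - 34))) + 18656/((-2545*6)) = 46240/((-10*((-1 - 1*1) - 34))) + 18656/((-2545*6)) = 46240/((-10*((-1 - 1) - 34))) + 18656/(-15270) = 46240/((-10*(-2 - 34))) + 18656*(-1/15270) = 46240/((-10*(-36))) - 9328/7635 = 46240/360 - 9328/7635 = 46240*(1/360) - 9328/7635 = 1156/9 - 9328/7635 = 2914036/22905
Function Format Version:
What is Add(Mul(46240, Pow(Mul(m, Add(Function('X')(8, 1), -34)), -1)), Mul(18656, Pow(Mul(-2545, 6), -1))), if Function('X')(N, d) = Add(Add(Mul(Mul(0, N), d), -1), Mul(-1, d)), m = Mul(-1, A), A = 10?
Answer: Rational(2914036, 22905) ≈ 127.22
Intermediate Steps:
m = -10 (m = Mul(-1, 10) = -10)
Function('X')(N, d) = Add(-1, Mul(-1, d)) (Function('X')(N, d) = Add(Add(Mul(0, d), -1), Mul(-1, d)) = Add(Add(0, -1), Mul(-1, d)) = Add(-1, Mul(-1, d)))
Add(Mul(46240, Pow(Mul(m, Add(Function('X')(8, 1), -34)), -1)), Mul(18656, Pow(Mul(-2545, 6), -1))) = Add(Mul(46240, Pow(Mul(-10, Add(Add(-1, Mul(-1, 1)), -34)), -1)), Mul(18656, Pow(Mul(-2545, 6), -1))) = Add(Mul(46240, Pow(Mul(-10, Add(Add(-1, -1), -34)), -1)), Mul(18656, Pow(-15270, -1))) = Add(Mul(46240, Pow(Mul(-10, Add(-2, -34)), -1)), Mul(18656, Rational(-1, 15270))) = Add(Mul(46240, Pow(Mul(-10, -36), -1)), Rational(-9328, 7635)) = Add(Mul(46240, Pow(360, -1)), Rational(-9328, 7635)) = Add(Mul(46240, Rational(1, 360)), Rational(-9328, 7635)) = Add(Rational(1156, 9), Rational(-9328, 7635)) = Rational(2914036, 22905)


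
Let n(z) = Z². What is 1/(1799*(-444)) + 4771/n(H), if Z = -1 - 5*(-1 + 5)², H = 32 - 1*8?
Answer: 1270286105/1746879372 ≈ 0.72717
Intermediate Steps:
H = 24 (H = 32 - 8 = 24)
Z = -81 (Z = -1 - 5*4² = -1 - 5*16 = -1 - 80 = -81)
n(z) = 6561 (n(z) = (-81)² = 6561)
1/(1799*(-444)) + 4771/n(H) = 1/(1799*(-444)) + 4771/6561 = (1/1799)*(-1/444) + 4771*(1/6561) = -1/798756 + 4771/6561 = 1270286105/1746879372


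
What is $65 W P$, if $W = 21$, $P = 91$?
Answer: $124215$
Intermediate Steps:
$65 W P = 65 \cdot 21 \cdot 91 = 1365 \cdot 91 = 124215$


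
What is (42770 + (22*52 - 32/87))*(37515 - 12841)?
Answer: 94266671564/87 ≈ 1.0835e+9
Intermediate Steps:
(42770 + (22*52 - 32/87))*(37515 - 12841) = (42770 + (1144 - 32*1/87))*24674 = (42770 + (1144 - 32/87))*24674 = (42770 + 99496/87)*24674 = (3820486/87)*24674 = 94266671564/87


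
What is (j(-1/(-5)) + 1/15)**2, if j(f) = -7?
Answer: 10816/225 ≈ 48.071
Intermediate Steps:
(j(-1/(-5)) + 1/15)**2 = (-7 + 1/15)**2 = (-104/15)**2 = 10816/225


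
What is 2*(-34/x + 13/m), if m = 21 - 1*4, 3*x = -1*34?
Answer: 128/17 ≈ 7.5294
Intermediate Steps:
x = -34/3 (x = (-1*34)/3 = (⅓)*(-34) = -34/3 ≈ -11.333)
m = 17 (m = 21 - 4 = 17)
2*(-34/x + 13/m) = 2*(-34/(-34/3) + 13/17) = 2*(-34*(-3/34) + 13*(1/17)) = 2*(3 + 13/17) = 2*(64/17) = 128/17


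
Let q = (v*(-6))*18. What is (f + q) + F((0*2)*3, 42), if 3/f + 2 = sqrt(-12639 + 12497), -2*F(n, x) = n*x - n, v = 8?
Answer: -63075/73 - 3*I*sqrt(142)/146 ≈ -864.04 - 0.24486*I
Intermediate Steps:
F(n, x) = n/2 - n*x/2 (F(n, x) = -(n*x - n)/2 = -(-n + n*x)/2 = n/2 - n*x/2)
f = 3/(-2 + I*sqrt(142)) (f = 3/(-2 + sqrt(-12639 + 12497)) = 3/(-2 + sqrt(-142)) = 3/(-2 + I*sqrt(142)) ≈ -0.041096 - 0.24486*I)
q = -864 (q = (8*(-6))*18 = -48*18 = -864)
(f + q) + F((0*2)*3, 42) = ((-3/73 - 3*I*sqrt(142)/146) - 864) + ((0*2)*3)*(1 - 1*42)/2 = (-63075/73 - 3*I*sqrt(142)/146) + (0*3)*(1 - 42)/2 = (-63075/73 - 3*I*sqrt(142)/146) + (1/2)*0*(-41) = (-63075/73 - 3*I*sqrt(142)/146) + 0 = -63075/73 - 3*I*sqrt(142)/146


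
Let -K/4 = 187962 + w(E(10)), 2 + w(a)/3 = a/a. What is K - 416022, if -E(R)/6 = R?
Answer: -1167858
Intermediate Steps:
E(R) = -6*R
w(a) = -3 (w(a) = -6 + 3*(a/a) = -6 + 3*1 = -6 + 3 = -3)
K = -751836 (K = -4*(187962 - 3) = -4*187959 = -751836)
K - 416022 = -751836 - 416022 = -1167858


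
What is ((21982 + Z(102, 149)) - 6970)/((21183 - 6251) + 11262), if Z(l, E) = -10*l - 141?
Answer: 13851/26194 ≈ 0.52878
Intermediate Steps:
Z(l, E) = -141 - 10*l
((21982 + Z(102, 149)) - 6970)/((21183 - 6251) + 11262) = ((21982 + (-141 - 10*102)) - 6970)/((21183 - 6251) + 11262) = ((21982 + (-141 - 1020)) - 6970)/(14932 + 11262) = ((21982 - 1161) - 6970)/26194 = (20821 - 6970)*(1/26194) = 13851*(1/26194) = 13851/26194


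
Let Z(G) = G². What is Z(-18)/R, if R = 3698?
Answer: 162/1849 ≈ 0.087615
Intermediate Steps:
Z(-18)/R = (-18)²/3698 = 324*(1/3698) = 162/1849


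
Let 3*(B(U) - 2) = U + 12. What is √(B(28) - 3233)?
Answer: 7*I*√591/3 ≈ 56.724*I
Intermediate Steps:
B(U) = 6 + U/3 (B(U) = 2 + (U + 12)/3 = 2 + (12 + U)/3 = 2 + (4 + U/3) = 6 + U/3)
√(B(28) - 3233) = √((6 + (⅓)*28) - 3233) = √((6 + 28/3) - 3233) = √(46/3 - 3233) = √(-9653/3) = 7*I*√591/3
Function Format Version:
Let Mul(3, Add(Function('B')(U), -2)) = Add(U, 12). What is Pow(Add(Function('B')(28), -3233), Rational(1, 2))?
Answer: Mul(Rational(7, 3), I, Pow(591, Rational(1, 2))) ≈ Mul(56.724, I)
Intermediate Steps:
Function('B')(U) = Add(6, Mul(Rational(1, 3), U)) (Function('B')(U) = Add(2, Mul(Rational(1, 3), Add(U, 12))) = Add(2, Mul(Rational(1, 3), Add(12, U))) = Add(2, Add(4, Mul(Rational(1, 3), U))) = Add(6, Mul(Rational(1, 3), U)))
Pow(Add(Function('B')(28), -3233), Rational(1, 2)) = Pow(Add(Add(6, Mul(Rational(1, 3), 28)), -3233), Rational(1, 2)) = Pow(Add(Add(6, Rational(28, 3)), -3233), Rational(1, 2)) = Pow(Add(Rational(46, 3), -3233), Rational(1, 2)) = Pow(Rational(-9653, 3), Rational(1, 2)) = Mul(Rational(7, 3), I, Pow(591, Rational(1, 2)))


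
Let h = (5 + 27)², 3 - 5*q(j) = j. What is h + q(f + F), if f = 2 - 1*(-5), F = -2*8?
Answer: 5132/5 ≈ 1026.4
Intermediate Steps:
F = -16
f = 7 (f = 2 + 5 = 7)
q(j) = ⅗ - j/5
h = 1024 (h = 32² = 1024)
h + q(f + F) = 1024 + (⅗ - (7 - 16)/5) = 1024 + (⅗ - ⅕*(-9)) = 1024 + (⅗ + 9/5) = 1024 + 12/5 = 5132/5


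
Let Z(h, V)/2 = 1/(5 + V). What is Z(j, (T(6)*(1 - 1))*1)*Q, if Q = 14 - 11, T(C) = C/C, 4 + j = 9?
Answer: 6/5 ≈ 1.2000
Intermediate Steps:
j = 5 (j = -4 + 9 = 5)
T(C) = 1
Q = 3
Z(h, V) = 2/(5 + V)
Z(j, (T(6)*(1 - 1))*1)*Q = (2/(5 + (1*(1 - 1))*1))*3 = (2/(5 + (1*0)*1))*3 = (2/(5 + 0*1))*3 = (2/(5 + 0))*3 = (2/5)*3 = 6/5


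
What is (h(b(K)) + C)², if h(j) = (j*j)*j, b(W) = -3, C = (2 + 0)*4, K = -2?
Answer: 361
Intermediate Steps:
C = 8 (C = 2*4 = 8)
h(j) = j³ (h(j) = j²*j = j³)
(h(b(K)) + C)² = ((-3)³ + 8)² = (-27 + 8)² = (-19)² = 361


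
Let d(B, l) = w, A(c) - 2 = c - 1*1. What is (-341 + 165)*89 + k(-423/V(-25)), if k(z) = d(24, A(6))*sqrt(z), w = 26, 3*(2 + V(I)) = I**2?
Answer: -15664 + 78*I*sqrt(87279)/619 ≈ -15664.0 + 37.227*I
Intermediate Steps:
A(c) = 1 + c (A(c) = 2 + (c - 1*1) = 2 + (c - 1) = 2 + (-1 + c) = 1 + c)
V(I) = -2 + I**2/3
d(B, l) = 26
k(z) = 26*sqrt(z)
(-341 + 165)*89 + k(-423/V(-25)) = (-341 + 165)*89 + 26*sqrt(-423/(-2 + (1/3)*(-25)**2)) = -176*89 + 26*sqrt(-423/(-2 + (1/3)*625)) = -15664 + 26*sqrt(-423/(-2 + 625/3)) = -15664 + 26*sqrt(-423/619/3) = -15664 + 26*sqrt(-423*3/619) = -15664 + 26*sqrt(-1269/619) = -15664 + 26*(3*I*sqrt(87279)/619) = -15664 + 78*I*sqrt(87279)/619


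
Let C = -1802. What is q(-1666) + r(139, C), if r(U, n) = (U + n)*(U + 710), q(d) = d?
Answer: -1413553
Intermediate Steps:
r(U, n) = (710 + U)*(U + n) (r(U, n) = (U + n)*(710 + U) = (710 + U)*(U + n))
q(-1666) + r(139, C) = -1666 + (139**2 + 710*139 + 710*(-1802) + 139*(-1802)) = -1666 + (19321 + 98690 - 1279420 - 250478) = -1666 - 1411887 = -1413553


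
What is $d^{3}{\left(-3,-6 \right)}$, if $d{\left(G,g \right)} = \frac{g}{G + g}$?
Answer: $\frac{8}{27} \approx 0.2963$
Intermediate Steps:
$d^{3}{\left(-3,-6 \right)} = \left(- \frac{6}{-3 - 6}\right)^{3} = \left(- \frac{6}{-9}\right)^{3} = \left(\left(-6\right) \left(- \frac{1}{9}\right)\right)^{3} = \left(\frac{2}{3}\right)^{3} = \frac{8}{27}$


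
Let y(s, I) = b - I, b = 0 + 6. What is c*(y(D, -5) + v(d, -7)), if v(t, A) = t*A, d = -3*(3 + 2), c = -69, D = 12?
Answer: -8004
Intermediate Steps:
b = 6
d = -15 (d = -3*5 = -15)
v(t, A) = A*t
y(s, I) = 6 - I
c*(y(D, -5) + v(d, -7)) = -69*((6 - 1*(-5)) - 7*(-15)) = -69*((6 + 5) + 105) = -69*(11 + 105) = -69*116 = -8004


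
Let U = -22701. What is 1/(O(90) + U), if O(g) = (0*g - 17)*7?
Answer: -1/22820 ≈ -4.3821e-5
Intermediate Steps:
O(g) = -119 (O(g) = (0 - 17)*7 = -17*7 = -119)
1/(O(90) + U) = 1/(-119 - 22701) = 1/(-22820) = -1/22820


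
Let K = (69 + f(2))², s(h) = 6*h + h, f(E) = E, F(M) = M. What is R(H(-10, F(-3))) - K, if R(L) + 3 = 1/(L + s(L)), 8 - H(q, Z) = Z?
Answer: -443871/88 ≈ -5044.0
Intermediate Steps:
H(q, Z) = 8 - Z
s(h) = 7*h
R(L) = -3 + 1/(8*L) (R(L) = -3 + 1/(L + 7*L) = -3 + 1/(8*L))
K = 5041 (K = (69 + 2)² = 71² = 5041)
R(H(-10, F(-3))) - K = (-3 + 1/(8*(8 - 1*(-3)))) - 1*5041 = (-3 + 1/(8*(8 + 3))) - 5041 = (-3 + (⅛)/11) - 5041 = (-3 + (⅛)*(1/11)) - 5041 = (-3 + 1/88) - 5041 = -263/88 - 5041 = -443871/88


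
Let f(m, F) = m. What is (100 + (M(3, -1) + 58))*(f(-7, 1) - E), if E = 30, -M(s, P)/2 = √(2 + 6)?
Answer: -5846 + 148*√2 ≈ -5636.7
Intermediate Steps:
M(s, P) = -4*√2 (M(s, P) = -2*√(2 + 6) = -4*√2)
(100 + (M(3, -1) + 58))*(f(-7, 1) - E) = (100 + (-4*√2 + 58))*(-7 - 1*30) = (100 + (58 - 4*√2))*(-7 - 30) = (158 - 4*√2)*(-37) = -5846 + 148*√2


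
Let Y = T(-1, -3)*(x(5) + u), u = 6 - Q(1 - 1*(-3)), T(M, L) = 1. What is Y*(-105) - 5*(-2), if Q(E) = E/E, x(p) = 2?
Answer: -725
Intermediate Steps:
Q(E) = 1
u = 5 (u = 6 - 1*1 = 6 - 1 = 5)
Y = 7 (Y = 1*(2 + 5) = 1*7 = 7)
Y*(-105) - 5*(-2) = 7*(-105) - 5*(-2) = -735 + 10 = -725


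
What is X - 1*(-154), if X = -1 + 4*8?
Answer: 185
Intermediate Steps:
X = 31 (X = -1 + 32 = 31)
X - 1*(-154) = 31 - 1*(-154) = 31 + 154 = 185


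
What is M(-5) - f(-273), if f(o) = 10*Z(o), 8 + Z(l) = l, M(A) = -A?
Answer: 2815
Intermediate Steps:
Z(l) = -8 + l
f(o) = -80 + 10*o (f(o) = 10*(-8 + o) = -80 + 10*o)
M(-5) - f(-273) = -1*(-5) - (-80 + 10*(-273)) = 5 - (-80 - 2730) = 5 - 1*(-2810) = 5 + 2810 = 2815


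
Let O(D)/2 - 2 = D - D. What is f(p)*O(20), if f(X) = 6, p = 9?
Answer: 24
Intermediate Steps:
O(D) = 4 (O(D) = 4 + 2*(D - D) = 4 + 2*0 = 4 + 0 = 4)
f(p)*O(20) = 6*4 = 24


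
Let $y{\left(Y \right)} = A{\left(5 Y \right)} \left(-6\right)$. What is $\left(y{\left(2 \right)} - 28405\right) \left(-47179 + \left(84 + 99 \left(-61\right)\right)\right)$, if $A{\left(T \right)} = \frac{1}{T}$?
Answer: $\frac{7546515752}{5} \approx 1.5093 \cdot 10^{9}$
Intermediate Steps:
$y{\left(Y \right)} = - \frac{6}{5 Y}$ ($y{\left(Y \right)} = \frac{1}{5 Y} \left(-6\right) = - \frac{6}{5 Y}$)
$\left(y{\left(2 \right)} - 28405\right) \left(-47179 + \left(84 + 99 \left(-61\right)\right)\right) = \left(- \frac{6}{5 \cdot 2} - 28405\right) \left(-47179 + \left(84 + 99 \left(-61\right)\right)\right) = \left(\left(- \frac{6}{5}\right) \frac{1}{2} - 28405\right) \left(-47179 + \left(84 - 6039\right)\right) = \left(- \frac{3}{5} - 28405\right) \left(-47179 - 5955\right) = \left(- \frac{142028}{5}\right) \left(-53134\right) = \frac{7546515752}{5}$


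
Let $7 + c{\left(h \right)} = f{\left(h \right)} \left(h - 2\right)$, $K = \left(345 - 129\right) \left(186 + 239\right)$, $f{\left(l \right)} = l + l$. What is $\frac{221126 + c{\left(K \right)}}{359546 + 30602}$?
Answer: $\frac{16854333919}{390148} \approx 43200.0$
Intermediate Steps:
$f{\left(l \right)} = 2 l$
$K = 91800$ ($K = 216 \cdot 425 = 91800$)
$c{\left(h \right)} = -7 + 2 h \left(-2 + h\right)$ ($c{\left(h \right)} = -7 + 2 h \left(h - 2\right) = -7 + 2 h \left(-2 + h\right)$)
$\frac{221126 + c{\left(K \right)}}{359546 + 30602} = \frac{221126 - \left(367207 - 16854480000\right)}{359546 + 30602} = \frac{221126 - -16854112793}{390148} = \left(221126 - -16854112793\right) \frac{1}{390148} = \left(221126 + 16854112793\right) \frac{1}{390148} = 16854333919 \cdot \frac{1}{390148} = \frac{16854333919}{390148}$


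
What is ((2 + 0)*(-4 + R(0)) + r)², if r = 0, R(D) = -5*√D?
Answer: 64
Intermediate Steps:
((2 + 0)*(-4 + R(0)) + r)² = ((2 + 0)*(-4 - 5*√0) + 0)² = (2*(-4 - 5*0) + 0)² = (2*(-4 + 0) + 0)² = (2*(-4) + 0)² = (-8 + 0)² = (-8)² = 64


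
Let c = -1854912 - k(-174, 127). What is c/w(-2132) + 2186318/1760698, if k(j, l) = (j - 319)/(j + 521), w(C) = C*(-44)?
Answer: -531056300079095/28656571310224 ≈ -18.532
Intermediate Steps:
w(C) = -44*C
k(j, l) = (-319 + j)/(521 + j)
c = -643653971/347 (c = -1854912 - (-319 - 174)/(521 - 174) = -1854912 - (-493)/347 = -1854912 - 1*(-493/347) = -1854912 + 493/347 = -643653971/347 ≈ -1.8549e+6)
c/w(-2132) + 2186318/1760698 = -643653971/(347*((-44*(-2132)))) + 2186318/1760698 = -643653971/347/93808 + 2186318*(1/1760698) = -643653971/347*1/93808 + 1093159/880349 = -643653971/32551376 + 1093159/880349 = -531056300079095/28656571310224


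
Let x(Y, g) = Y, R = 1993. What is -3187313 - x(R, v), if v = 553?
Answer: -3189306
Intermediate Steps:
-3187313 - x(R, v) = -3187313 - 1*1993 = -3187313 - 1993 = -3189306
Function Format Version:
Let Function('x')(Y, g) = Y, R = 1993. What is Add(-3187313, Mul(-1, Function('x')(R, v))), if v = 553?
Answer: -3189306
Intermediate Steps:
Add(-3187313, Mul(-1, Function('x')(R, v))) = Add(-3187313, Mul(-1, 1993)) = Add(-3187313, -1993) = -3189306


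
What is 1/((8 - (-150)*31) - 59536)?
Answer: -1/54878 ≈ -1.8222e-5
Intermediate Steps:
1/((8 - (-150)*31) - 59536) = 1/((8 - 150*(-31)) - 59536) = 1/((8 + 4650) - 59536) = 1/(4658 - 59536) = 1/(-54878) = -1/54878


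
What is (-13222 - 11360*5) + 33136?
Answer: -36886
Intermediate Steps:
(-13222 - 11360*5) + 33136 = (-13222 - 2840*20) + 33136 = (-13222 - 56800) + 33136 = -70022 + 33136 = -36886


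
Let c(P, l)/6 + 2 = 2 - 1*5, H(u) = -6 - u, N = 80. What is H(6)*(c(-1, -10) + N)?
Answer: -600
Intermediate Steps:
c(P, l) = -30 (c(P, l) = -12 + 6*(2 - 1*5) = -12 + 6*(2 - 5) = -12 + 6*(-3) = -12 - 18 = -30)
H(6)*(c(-1, -10) + N) = (-6 - 1*6)*(-30 + 80) = (-6 - 6)*50 = -12*50 = -600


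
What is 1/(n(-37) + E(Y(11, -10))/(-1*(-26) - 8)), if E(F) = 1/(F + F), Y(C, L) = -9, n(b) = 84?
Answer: 324/27215 ≈ 0.011905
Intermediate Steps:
E(F) = 1/(2*F)
1/(n(-37) + E(Y(11, -10))/(-1*(-26) - 8)) = 1/(84 + ((½)/(-9))/(-1*(-26) - 8)) = 1/(84 + ((½)*(-⅑))/(26 - 8)) = 1/(84 - 1/18/18) = 1/(84 - 1/18*1/18) = 1/(84 - 1/324) = 1/(27215/324) = 324/27215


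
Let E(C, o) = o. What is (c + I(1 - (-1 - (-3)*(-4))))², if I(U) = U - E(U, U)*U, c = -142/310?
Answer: 799814961/24025 ≈ 33291.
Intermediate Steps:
c = -71/155 (c = -142*1/310 = -71/155 ≈ -0.45806)
I(U) = U - U² (I(U) = U - U*U = U - U²)
(c + I(1 - (-1 - (-3)*(-4))))² = (-71/155 + (1 - (-1 - (-3)*(-4)))*(1 - (1 - (-1 - (-3)*(-4)))))² = (-71/155 + (1 - (-1 - 1*12))*(1 - (1 - (-1 - 1*12))))² = (-71/155 + (1 - (-1 - 12))*(1 - (1 - (-1 - 12))))² = (-71/155 + (1 - 1*(-13))*(1 - (1 - 1*(-13))))² = (-71/155 + (1 + 13)*(1 - (1 + 13)))² = (-71/155 + 14*(1 - 1*14))² = (-71/155 + 14*(1 - 14))² = (-71/155 + 14*(-13))² = (-71/155 - 182)² = (-28281/155)² = 799814961/24025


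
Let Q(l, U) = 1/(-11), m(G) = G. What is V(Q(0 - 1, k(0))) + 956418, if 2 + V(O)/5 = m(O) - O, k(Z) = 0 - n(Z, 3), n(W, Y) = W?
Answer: 956408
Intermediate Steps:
k(Z) = -Z (k(Z) = 0 - Z = -Z)
Q(l, U) = -1/11
V(O) = -10 (V(O) = -10 + 5*(O - O) = -10 + 5*0 = -10 + 0 = -10)
V(Q(0 - 1, k(0))) + 956418 = -10 + 956418 = 956408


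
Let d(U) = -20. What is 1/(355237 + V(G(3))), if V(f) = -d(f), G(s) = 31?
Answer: 1/355257 ≈ 2.8149e-6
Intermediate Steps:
V(f) = 20 (V(f) = -1*(-20) = 20)
1/(355237 + V(G(3))) = 1/(355237 + 20) = 1/355257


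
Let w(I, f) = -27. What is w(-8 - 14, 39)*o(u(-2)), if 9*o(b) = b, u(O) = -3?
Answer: 9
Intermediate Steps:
o(b) = b/9
w(-8 - 14, 39)*o(u(-2)) = -3*(-3) = -27*(-1/3) = 9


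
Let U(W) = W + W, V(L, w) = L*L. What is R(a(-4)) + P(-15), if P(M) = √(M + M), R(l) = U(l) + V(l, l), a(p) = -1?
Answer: -1 + I*√30 ≈ -1.0 + 5.4772*I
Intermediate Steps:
V(L, w) = L²
U(W) = 2*W
R(l) = l² + 2*l (R(l) = 2*l + l² = l² + 2*l)
P(M) = √2*√M (P(M) = √(2*M) = √2*√M)
R(a(-4)) + P(-15) = -(2 - 1) + √2*√(-15) = -1*1 + √2*(I*√15) = -1 + I*√30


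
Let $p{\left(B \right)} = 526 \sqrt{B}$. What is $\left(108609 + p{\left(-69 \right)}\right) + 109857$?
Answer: $218466 + 526 i \sqrt{69} \approx 2.1847 \cdot 10^{5} + 4369.3 i$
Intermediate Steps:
$\left(108609 + p{\left(-69 \right)}\right) + 109857 = \left(108609 + 526 \sqrt{-69}\right) + 109857 = \left(108609 + 526 i \sqrt{69}\right) + 109857 = 218466 + 526 i \sqrt{69}$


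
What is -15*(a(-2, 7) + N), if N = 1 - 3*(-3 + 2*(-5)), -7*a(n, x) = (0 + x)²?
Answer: -495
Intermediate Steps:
a(n, x) = -x²/7 (a(n, x) = -(0 + x)²/7 = -x²/7)
N = 40 (N = 1 - 3*(-3 - 10) = 1 - 3*(-13) = 1 + 39 = 40)
-15*(a(-2, 7) + N) = -15*(-⅐*7² + 40) = -15*(-⅐*49 + 40) = -15*(-7 + 40) = -15*33 = -495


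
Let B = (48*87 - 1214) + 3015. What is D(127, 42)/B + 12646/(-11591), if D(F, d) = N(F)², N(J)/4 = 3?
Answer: -73916038/69279407 ≈ -1.0669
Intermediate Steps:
N(J) = 12 (N(J) = 4*3 = 12)
B = 5977 (B = (4176 - 1214) + 3015 = 2962 + 3015 = 5977)
D(F, d) = 144 (D(F, d) = 12² = 144)
D(127, 42)/B + 12646/(-11591) = 144/5977 + 12646/(-11591) = 144*(1/5977) + 12646*(-1/11591) = 144/5977 - 12646/11591 = -73916038/69279407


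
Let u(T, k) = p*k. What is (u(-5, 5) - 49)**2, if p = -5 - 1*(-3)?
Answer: 3481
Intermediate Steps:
p = -2 (p = -5 + 3 = -2)
u(T, k) = -2*k
(u(-5, 5) - 49)**2 = (-2*5 - 49)**2 = (-10 - 49)**2 = (-59)**2 = 3481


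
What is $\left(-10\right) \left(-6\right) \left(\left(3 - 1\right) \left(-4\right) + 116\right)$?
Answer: $6480$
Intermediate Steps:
$\left(-10\right) \left(-6\right) \left(\left(3 - 1\right) \left(-4\right) + 116\right) = 60 \left(2 \left(-4\right) + 116\right) = 60 \left(-8 + 116\right) = 60 \cdot 108 = 6480$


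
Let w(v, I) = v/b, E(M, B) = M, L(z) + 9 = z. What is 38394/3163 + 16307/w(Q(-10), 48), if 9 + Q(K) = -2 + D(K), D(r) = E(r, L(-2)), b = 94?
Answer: -4847623580/66423 ≈ -72981.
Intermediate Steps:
L(z) = -9 + z
D(r) = r
Q(K) = -11 + K (Q(K) = -9 + (-2 + K) = -11 + K)
w(v, I) = v/94
38394/3163 + 16307/w(Q(-10), 48) = 38394/3163 + 16307/(((-11 - 10)/94)) = 38394*(1/3163) + 16307/(((1/94)*(-21))) = 38394/3163 + 16307/(-21/94) = 38394/3163 + 16307*(-94/21) = 38394/3163 - 1532858/21 = -4847623580/66423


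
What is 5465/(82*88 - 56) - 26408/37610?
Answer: 1645737/26928760 ≈ 0.061114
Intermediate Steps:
5465/(82*88 - 56) - 26408/37610 = 5465/(7216 - 56) - 26408*1/37610 = 5465/7160 - 13204/18805 = 5465*(1/7160) - 13204/18805 = 1093/1432 - 13204/18805 = 1645737/26928760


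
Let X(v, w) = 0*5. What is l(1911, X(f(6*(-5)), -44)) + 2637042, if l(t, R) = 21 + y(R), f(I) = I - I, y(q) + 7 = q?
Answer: 2637056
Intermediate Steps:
y(q) = -7 + q
f(I) = 0
X(v, w) = 0
l(t, R) = 14 + R (l(t, R) = 21 + (-7 + R) = 14 + R)
l(1911, X(f(6*(-5)), -44)) + 2637042 = (14 + 0) + 2637042 = 14 + 2637042 = 2637056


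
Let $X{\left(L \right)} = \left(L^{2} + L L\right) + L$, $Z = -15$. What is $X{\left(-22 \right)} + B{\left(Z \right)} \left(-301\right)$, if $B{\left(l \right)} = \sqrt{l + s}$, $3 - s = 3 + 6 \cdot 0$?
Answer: $946 - 301 i \sqrt{15} \approx 946.0 - 1165.8 i$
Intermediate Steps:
$s = 0$ ($s = 3 - \left(3 + 6 \cdot 0\right) = 3 - \left(3 + 0\right) = 3 - 3 = 0$)
$X{\left(L \right)} = L + 2 L^{2}$ ($X{\left(L \right)} = \left(L^{2} + L^{2}\right) + L = 2 L^{2} + L = L + 2 L^{2}$)
$B{\left(l \right)} = \sqrt{l}$ ($B{\left(l \right)} = \sqrt{l + 0} = \sqrt{l}$)
$X{\left(-22 \right)} + B{\left(Z \right)} \left(-301\right) = - 22 \left(1 + 2 \left(-22\right)\right) + \sqrt{-15} \left(-301\right) = - 22 \left(1 - 44\right) + i \sqrt{15} \left(-301\right) = \left(-22\right) \left(-43\right) - 301 i \sqrt{15} = 946 - 301 i \sqrt{15}$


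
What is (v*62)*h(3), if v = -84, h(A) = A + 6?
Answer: -46872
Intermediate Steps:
h(A) = 6 + A
(v*62)*h(3) = (-84*62)*(6 + 3) = -5208*9 = -46872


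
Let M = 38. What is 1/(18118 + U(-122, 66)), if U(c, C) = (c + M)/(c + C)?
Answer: 2/36239 ≈ 5.5189e-5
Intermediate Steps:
U(c, C) = (38 + c)/(C + c) (U(c, C) = (c + 38)/(c + C) = (38 + c)/(C + c))
1/(18118 + U(-122, 66)) = 1/(18118 + (38 - 122)/(66 - 122)) = 1/(18118 - 84/(-56)) = 1/(18118 - 1/56*(-84)) = 1/(18118 + 3/2) = 1/(36239/2) = 2/36239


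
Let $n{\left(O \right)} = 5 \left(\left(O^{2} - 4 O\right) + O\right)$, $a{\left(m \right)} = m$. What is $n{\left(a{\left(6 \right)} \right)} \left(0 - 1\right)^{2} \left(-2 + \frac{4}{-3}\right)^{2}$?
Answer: $1000$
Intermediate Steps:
$n{\left(O \right)} = - 15 O + 5 O^{2}$ ($n{\left(O \right)} = 5 \left(O^{2} - 3 O\right) = - 15 O + 5 O^{2}$)
$n{\left(a{\left(6 \right)} \right)} \left(0 - 1\right)^{2} \left(-2 + \frac{4}{-3}\right)^{2} = 5 \cdot 6 \left(-3 + 6\right) \left(0 - 1\right)^{2} \left(-2 + \frac{4}{-3}\right)^{2} = 5 \cdot 6 \cdot 3 \left(-1\right)^{2} \left(-2 + 4 \left(- \frac{1}{3}\right)\right)^{2} = 90 \cdot 1 \left(-2 - \frac{4}{3}\right)^{2} = 90 \left(- \frac{10}{3}\right)^{2} = 90 \cdot \frac{100}{9} = 1000$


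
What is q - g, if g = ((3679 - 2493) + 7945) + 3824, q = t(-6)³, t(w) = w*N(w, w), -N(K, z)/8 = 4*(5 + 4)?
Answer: 5159767397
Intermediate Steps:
N(K, z) = -288 (N(K, z) = -32*(5 + 4) = -32*9 = -8*36 = -288)
t(w) = -288*w (t(w) = w*(-288) = -288*w)
q = 5159780352 (q = (-288*(-6))³ = 1728³ = 5159780352)
g = 12955 (g = (1186 + 7945) + 3824 = 9131 + 3824 = 12955)
q - g = 5159780352 - 1*12955 = 5159780352 - 12955 = 5159767397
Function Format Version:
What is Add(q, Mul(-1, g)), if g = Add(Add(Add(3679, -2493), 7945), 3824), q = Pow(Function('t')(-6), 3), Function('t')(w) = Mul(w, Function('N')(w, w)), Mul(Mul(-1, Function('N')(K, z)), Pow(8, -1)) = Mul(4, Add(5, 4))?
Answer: 5159767397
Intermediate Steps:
Function('N')(K, z) = -288 (Function('N')(K, z) = Mul(-8, Mul(4, Add(5, 4))) = Mul(-8, Mul(4, 9)) = Mul(-8, 36) = -288)
Function('t')(w) = Mul(-288, w) (Function('t')(w) = Mul(w, -288) = Mul(-288, w))
q = 5159780352 (q = Pow(Mul(-288, -6), 3) = Pow(1728, 3) = 5159780352)
g = 12955 (g = Add(Add(1186, 7945), 3824) = Add(9131, 3824) = 12955)
Add(q, Mul(-1, g)) = Add(5159780352, Mul(-1, 12955)) = Add(5159780352, -12955) = 5159767397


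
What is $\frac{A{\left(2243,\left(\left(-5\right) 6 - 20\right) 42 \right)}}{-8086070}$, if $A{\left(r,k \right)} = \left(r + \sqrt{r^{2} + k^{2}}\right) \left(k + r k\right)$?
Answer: $\frac{1056991320}{808607} + \frac{24975720 \sqrt{3361}}{808607} \approx 3097.8$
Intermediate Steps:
$A{\left(r,k \right)} = \left(k + k r\right) \left(r + \sqrt{k^{2} + r^{2}}\right)$ ($A{\left(r,k \right)} = \left(r + \sqrt{k^{2} + r^{2}}\right) \left(k + k r\right) = \left(k + k r\right) \left(r + \sqrt{k^{2} + r^{2}}\right)$)
$\frac{A{\left(2243,\left(\left(-5\right) 6 - 20\right) 42 \right)}}{-8086070} = \frac{\left(\left(-5\right) 6 - 20\right) 42 \left(2243 + 2243^{2} + \sqrt{\left(\left(\left(-5\right) 6 - 20\right) 42\right)^{2} + 2243^{2}} + 2243 \sqrt{\left(\left(\left(-5\right) 6 - 20\right) 42\right)^{2} + 2243^{2}}\right)}{-8086070} = \left(-30 - 20\right) 42 \left(2243 + 5031049 + \sqrt{\left(\left(-30 - 20\right) 42\right)^{2} + 5031049} + 2243 \sqrt{\left(\left(-30 - 20\right) 42\right)^{2} + 5031049}\right) \left(- \frac{1}{8086070}\right) = \left(-50\right) 42 \left(2243 + 5031049 + \sqrt{\left(\left(-50\right) 42\right)^{2} + 5031049} + 2243 \sqrt{\left(\left(-50\right) 42\right)^{2} + 5031049}\right) \left(- \frac{1}{8086070}\right) = - 2100 \left(2243 + 5031049 + \sqrt{\left(-2100\right)^{2} + 5031049} + 2243 \sqrt{\left(-2100\right)^{2} + 5031049}\right) \left(- \frac{1}{8086070}\right) = - 2100 \left(2243 + 5031049 + \sqrt{4410000 + 5031049} + 2243 \sqrt{4410000 + 5031049}\right) \left(- \frac{1}{8086070}\right) = - 2100 \left(2243 + 5031049 + \sqrt{9441049} + 2243 \sqrt{9441049}\right) \left(- \frac{1}{8086070}\right) = - 2100 \left(2243 + 5031049 + 53 \sqrt{3361} + 2243 \cdot 53 \sqrt{3361}\right) \left(- \frac{1}{8086070}\right) = - 2100 \left(2243 + 5031049 + 53 \sqrt{3361} + 118879 \sqrt{3361}\right) \left(- \frac{1}{8086070}\right) = - 2100 \left(5033292 + 118932 \sqrt{3361}\right) \left(- \frac{1}{8086070}\right) = \left(-10569913200 - 249757200 \sqrt{3361}\right) \left(- \frac{1}{8086070}\right) = \frac{1056991320}{808607} + \frac{24975720 \sqrt{3361}}{808607}$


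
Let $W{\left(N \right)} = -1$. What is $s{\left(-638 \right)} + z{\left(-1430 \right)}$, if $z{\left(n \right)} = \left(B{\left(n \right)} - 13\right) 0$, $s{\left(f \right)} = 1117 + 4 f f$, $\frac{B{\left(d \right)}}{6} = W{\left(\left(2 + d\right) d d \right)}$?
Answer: $1629293$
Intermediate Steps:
$B{\left(d \right)} = -6$ ($B{\left(d \right)} = 6 \left(-1\right) = -6$)
$s{\left(f \right)} = 1117 + 4 f^{2}$
$z{\left(n \right)} = 0$ ($z{\left(n \right)} = \left(-6 - 13\right) 0 = \left(-19\right) 0 = 0$)
$s{\left(-638 \right)} + z{\left(-1430 \right)} = \left(1117 + 4 \left(-638\right)^{2}\right) + 0 = \left(1117 + 4 \cdot 407044\right) + 0 = \left(1117 + 1628176\right) + 0 = 1629293 + 0 = 1629293$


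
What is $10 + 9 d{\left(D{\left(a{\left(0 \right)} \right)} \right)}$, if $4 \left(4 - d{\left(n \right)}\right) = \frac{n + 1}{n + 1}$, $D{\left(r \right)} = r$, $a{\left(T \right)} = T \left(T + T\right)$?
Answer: $\frac{175}{4} \approx 43.75$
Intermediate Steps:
$a{\left(T \right)} = 2 T^{2}$ ($a{\left(T \right)} = T 2 T = 2 T^{2}$)
$d{\left(n \right)} = \frac{15}{4}$ ($d{\left(n \right)} = 4 - \frac{\left(n + 1\right) \frac{1}{n + 1}}{4} = 4 - \frac{\left(1 + n\right) \frac{1}{1 + n}}{4} = 4 - \frac{1}{4} = \frac{15}{4}$)
$10 + 9 d{\left(D{\left(a{\left(0 \right)} \right)} \right)} = 10 + 9 \cdot \frac{15}{4} = 10 + \frac{135}{4} = \frac{175}{4}$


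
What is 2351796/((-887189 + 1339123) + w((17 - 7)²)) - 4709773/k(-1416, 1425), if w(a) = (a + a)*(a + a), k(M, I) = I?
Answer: -385591026947/116834325 ≈ -3300.3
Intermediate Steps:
w(a) = 4*a² (w(a) = (2*a)*(2*a) = 4*a²)
2351796/((-887189 + 1339123) + w((17 - 7)²)) - 4709773/k(-1416, 1425) = 2351796/((-887189 + 1339123) + 4*((17 - 7)²)²) - 4709773/1425 = 2351796/(451934 + 4*(10²)²) - 4709773*1/1425 = 2351796/(451934 + 4*100²) - 4709773/1425 = 2351796/(451934 + 4*10000) - 4709773/1425 = 2351796/(451934 + 40000) - 4709773/1425 = 2351796/491934 - 4709773/1425 = 2351796*(1/491934) - 4709773/1425 = 391966/81989 - 4709773/1425 = -385591026947/116834325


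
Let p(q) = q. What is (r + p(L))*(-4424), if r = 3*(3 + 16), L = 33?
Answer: -398160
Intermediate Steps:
r = 57 (r = 3*19 = 57)
(r + p(L))*(-4424) = (57 + 33)*(-4424) = 90*(-4424) = -398160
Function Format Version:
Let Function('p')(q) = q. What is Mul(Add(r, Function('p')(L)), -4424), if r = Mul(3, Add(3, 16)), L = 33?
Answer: -398160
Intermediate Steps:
r = 57 (r = Mul(3, 19) = 57)
Mul(Add(r, Function('p')(L)), -4424) = Mul(Add(57, 33), -4424) = Mul(90, -4424) = -398160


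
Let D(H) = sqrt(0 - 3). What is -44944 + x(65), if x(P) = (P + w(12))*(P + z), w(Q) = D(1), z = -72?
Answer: -45399 - 7*I*sqrt(3) ≈ -45399.0 - 12.124*I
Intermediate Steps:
D(H) = I*sqrt(3) (D(H) = sqrt(-3) = I*sqrt(3))
w(Q) = I*sqrt(3)
x(P) = (-72 + P)*(P + I*sqrt(3)) (x(P) = (P + I*sqrt(3))*(P - 72) = (P + I*sqrt(3))*(-72 + P) = (-72 + P)*(P + I*sqrt(3)))
-44944 + x(65) = -44944 + (65**2 - 72*65 - 72*I*sqrt(3) + I*65*sqrt(3)) = -44944 + (4225 - 4680 - 72*I*sqrt(3) + 65*I*sqrt(3)) = -44944 + (-455 - 7*I*sqrt(3)) = -45399 - 7*I*sqrt(3)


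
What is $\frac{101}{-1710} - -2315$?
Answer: $\frac{3958549}{1710} \approx 2314.9$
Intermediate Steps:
$\frac{101}{-1710} - -2315 = 101 \left(- \frac{1}{1710}\right) + 2315 = - \frac{101}{1710} + 2315 = \frac{3958549}{1710}$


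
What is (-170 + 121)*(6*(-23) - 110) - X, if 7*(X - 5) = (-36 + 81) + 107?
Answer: 84877/7 ≈ 12125.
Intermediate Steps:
X = 187/7 (X = 5 + ((-36 + 81) + 107)/7 = 5 + (45 + 107)/7 = 5 + (1/7)*152 = 5 + 152/7 = 187/7 ≈ 26.714)
(-170 + 121)*(6*(-23) - 110) - X = (-170 + 121)*(6*(-23) - 110) - 1*187/7 = -49*(-138 - 110) - 187/7 = -49*(-248) - 187/7 = 12152 - 187/7 = 84877/7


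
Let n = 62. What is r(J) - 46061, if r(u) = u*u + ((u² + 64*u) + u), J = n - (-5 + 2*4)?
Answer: -35264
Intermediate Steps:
J = 59 (J = 62 - (-5 + 2*4) = 62 - (-5 + 8) = 62 - 1*3 = 62 - 3 = 59)
r(u) = 2*u² + 65*u (r(u) = u² + (u² + 65*u) = 2*u² + 65*u)
r(J) - 46061 = 59*(65 + 2*59) - 46061 = 59*(65 + 118) - 46061 = 59*183 - 46061 = 10797 - 46061 = -35264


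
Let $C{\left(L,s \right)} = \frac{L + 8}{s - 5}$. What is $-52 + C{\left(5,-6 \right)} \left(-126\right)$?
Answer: $\frac{1066}{11} \approx 96.909$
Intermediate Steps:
$C{\left(L,s \right)} = \frac{8 + L}{-5 + s}$
$-52 + C{\left(5,-6 \right)} \left(-126\right) = -52 + \frac{8 + 5}{-5 - 6} \left(-126\right) = -52 + \frac{1}{-11} \cdot 13 \left(-126\right) = -52 + \left(- \frac{1}{11}\right) 13 \left(-126\right) = -52 - - \frac{1638}{11} = -52 + \frac{1638}{11} = \frac{1066}{11}$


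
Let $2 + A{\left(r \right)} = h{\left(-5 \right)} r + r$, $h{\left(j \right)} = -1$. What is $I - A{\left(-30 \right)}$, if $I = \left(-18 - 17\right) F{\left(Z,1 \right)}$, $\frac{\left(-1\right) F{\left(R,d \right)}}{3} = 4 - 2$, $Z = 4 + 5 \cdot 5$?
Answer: $212$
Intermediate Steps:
$Z = 29$ ($Z = 4 + 25 = 29$)
$F{\left(R,d \right)} = -6$ ($F{\left(R,d \right)} = - 3 \left(4 - 2\right) = \left(-3\right) 2 = -6$)
$A{\left(r \right)} = -2$ ($A{\left(r \right)} = -2 + \left(- r + r\right) = -2 + 0 = -2$)
$I = 210$ ($I = \left(-18 - 17\right) \left(-6\right) = \left(-35\right) \left(-6\right) = 210$)
$I - A{\left(-30 \right)} = 210 - -2 = 210 + 2 = 212$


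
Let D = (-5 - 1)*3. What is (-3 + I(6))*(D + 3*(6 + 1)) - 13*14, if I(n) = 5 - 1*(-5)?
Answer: -161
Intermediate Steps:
I(n) = 10 (I(n) = 5 + 5 = 10)
D = -18 (D = -6*3 = -18)
(-3 + I(6))*(D + 3*(6 + 1)) - 13*14 = (-3 + 10)*(-18 + 3*(6 + 1)) - 13*14 = 7*(-18 + 3*7) - 182 = 7*(-18 + 21) - 182 = 7*3 - 182 = 21 - 182 = -161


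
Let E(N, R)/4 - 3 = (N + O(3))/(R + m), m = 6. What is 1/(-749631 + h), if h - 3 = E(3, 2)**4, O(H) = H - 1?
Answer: -16/11286767 ≈ -1.4176e-6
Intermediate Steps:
O(H) = -1 + H
E(N, R) = 12 + 4*(2 + N)/(6 + R) (E(N, R) = 12 + 4*((N + (-1 + 3))/(R + 6)) = 12 + 4*((N + 2)/(6 + R)) = 12 + 4*((2 + N)/(6 + R)) = 12 + 4*(2 + N)/(6 + R))
h = 707329/16 (h = 3 + (4*(20 + 3 + 3*2)/(6 + 2))**4 = 3 + (4*(20 + 3 + 6)/8)**4 = 3 + (4*(1/8)*29)**4 = 3 + (29/2)**4 = 3 + 707281/16 = 707329/16 ≈ 44208.)
1/(-749631 + h) = 1/(-749631 + 707329/16) = 1/(-11286767/16) = -16/11286767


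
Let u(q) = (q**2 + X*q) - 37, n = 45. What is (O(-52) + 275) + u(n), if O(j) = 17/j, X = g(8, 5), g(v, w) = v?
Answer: 136379/52 ≈ 2622.7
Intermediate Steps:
X = 8
u(q) = -37 + q**2 + 8*q (u(q) = (q**2 + 8*q) - 37 = -37 + q**2 + 8*q)
(O(-52) + 275) + u(n) = (17/(-52) + 275) + (-37 + 45**2 + 8*45) = (17*(-1/52) + 275) + (-37 + 2025 + 360) = (-17/52 + 275) + 2348 = 14283/52 + 2348 = 136379/52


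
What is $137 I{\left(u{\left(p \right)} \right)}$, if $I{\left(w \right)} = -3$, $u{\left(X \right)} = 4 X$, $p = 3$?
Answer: $-411$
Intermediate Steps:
$137 I{\left(u{\left(p \right)} \right)} = 137 \left(-3\right) = -411$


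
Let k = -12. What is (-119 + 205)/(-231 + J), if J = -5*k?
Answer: -86/171 ≈ -0.50292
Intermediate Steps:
J = 60 (J = -5*(-12) = 60)
(-119 + 205)/(-231 + J) = (-119 + 205)/(-231 + 60) = 86/(-171) = 86*(-1/171) = -86/171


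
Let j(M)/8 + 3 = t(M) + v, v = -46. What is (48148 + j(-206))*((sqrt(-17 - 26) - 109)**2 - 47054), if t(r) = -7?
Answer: -1679803200 - 10398600*I*sqrt(43) ≈ -1.6798e+9 - 6.8188e+7*I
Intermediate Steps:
j(M) = -448 (j(M) = -24 + 8*(-7 - 46) = -24 + 8*(-53) = -24 - 424 = -448)
(48148 + j(-206))*((sqrt(-17 - 26) - 109)**2 - 47054) = (48148 - 448)*((sqrt(-17 - 26) - 109)**2 - 47054) = 47700*((sqrt(-43) - 109)**2 - 47054) = 47700*((I*sqrt(43) - 109)**2 - 47054) = 47700*((-109 + I*sqrt(43))**2 - 47054) = 47700*(-47054 + (-109 + I*sqrt(43))**2) = -2244475800 + 47700*(-109 + I*sqrt(43))**2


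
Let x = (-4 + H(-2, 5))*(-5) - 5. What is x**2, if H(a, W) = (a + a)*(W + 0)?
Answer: 13225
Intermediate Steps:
H(a, W) = 2*W*a (H(a, W) = (2*a)*W = 2*W*a)
x = 115 (x = (-4 + 2*5*(-2))*(-5) - 5 = (-4 - 20)*(-5) - 5 = -24*(-5) - 5 = 120 - 5 = 115)
x**2 = 115**2 = 13225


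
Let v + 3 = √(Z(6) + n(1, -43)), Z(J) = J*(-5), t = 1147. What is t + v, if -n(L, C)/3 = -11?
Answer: 1144 + √3 ≈ 1145.7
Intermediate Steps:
n(L, C) = 33 (n(L, C) = -3*(-11) = 33)
Z(J) = -5*J
v = -3 + √3 (v = -3 + √(-5*6 + 33) = -3 + √(-30 + 33) = -3 + √3 ≈ -1.2680)
t + v = 1147 + (-3 + √3) = 1144 + √3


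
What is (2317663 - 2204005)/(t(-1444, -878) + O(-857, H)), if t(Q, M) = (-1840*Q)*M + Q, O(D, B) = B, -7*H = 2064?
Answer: -132601/2721614722 ≈ -4.8721e-5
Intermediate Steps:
H = -2064/7 (H = -1/7*2064 = -2064/7 ≈ -294.86)
t(Q, M) = Q - 1840*M*Q (t(Q, M) = -1840*M*Q + Q = Q - 1840*M*Q)
(2317663 - 2204005)/(t(-1444, -878) + O(-857, H)) = (2317663 - 2204005)/(-1444*(1 - 1840*(-878)) - 2064/7) = 113658/(-1444*(1 + 1615520) - 2064/7) = 113658/(-1444*1615521 - 2064/7) = 113658/(-2332812324 - 2064/7) = 113658/(-16329688332/7) = 113658*(-7/16329688332) = -132601/2721614722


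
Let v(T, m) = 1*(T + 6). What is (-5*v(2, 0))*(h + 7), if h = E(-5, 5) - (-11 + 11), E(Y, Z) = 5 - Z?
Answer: -280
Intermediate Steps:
h = 0 (h = (5 - 1*5) - (-11 + 11) = (5 - 5) - 1*0 = 0 + 0 = 0)
v(T, m) = 6 + T (v(T, m) = 1*(6 + T) = 6 + T)
(-5*v(2, 0))*(h + 7) = (-5*(6 + 2))*(0 + 7) = -5*8*7 = -40*7 = -280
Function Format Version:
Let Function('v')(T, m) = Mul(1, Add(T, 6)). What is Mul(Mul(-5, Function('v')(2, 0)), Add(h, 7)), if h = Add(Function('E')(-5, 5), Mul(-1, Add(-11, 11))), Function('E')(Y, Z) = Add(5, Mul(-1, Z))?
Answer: -280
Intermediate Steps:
h = 0 (h = Add(Add(5, Mul(-1, 5)), Mul(-1, Add(-11, 11))) = Add(Add(5, -5), Mul(-1, 0)) = Add(0, 0) = 0)
Function('v')(T, m) = Add(6, T) (Function('v')(T, m) = Mul(1, Add(6, T)) = Add(6, T))
Mul(Mul(-5, Function('v')(2, 0)), Add(h, 7)) = Mul(Mul(-5, Add(6, 2)), Add(0, 7)) = Mul(Mul(-5, 8), 7) = Mul(-40, 7) = -280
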